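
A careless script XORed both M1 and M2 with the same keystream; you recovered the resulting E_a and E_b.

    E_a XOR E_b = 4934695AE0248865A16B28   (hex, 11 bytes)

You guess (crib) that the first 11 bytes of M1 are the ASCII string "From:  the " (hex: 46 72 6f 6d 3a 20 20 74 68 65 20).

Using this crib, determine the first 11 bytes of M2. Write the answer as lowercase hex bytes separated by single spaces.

0f 46 06 37 da 04 a8 11 c9 0e 08

Since E_a ⊕ E_b = M1 ⊕ M2, XORing with the guessed M1 bytes yields the corresponding M2 bytes: M2 = (E_a ⊕ E_b) ⊕ M1.
byte 0:  73 XOR  70 =  15
byte 1:  52 XOR 114 =  70
byte 2: 105 XOR 111 =   6
byte 3:  90 XOR 109 =  55
byte 4: 224 XOR  58 = 218
byte 5:  36 XOR  32 =   4
byte 6: 136 XOR  32 = 168
byte 7: 101 XOR 116 =  17
byte 8: 161 XOR 104 = 201
byte 9: 107 XOR 101 =  14
byte 10:  40 XOR  32 =   8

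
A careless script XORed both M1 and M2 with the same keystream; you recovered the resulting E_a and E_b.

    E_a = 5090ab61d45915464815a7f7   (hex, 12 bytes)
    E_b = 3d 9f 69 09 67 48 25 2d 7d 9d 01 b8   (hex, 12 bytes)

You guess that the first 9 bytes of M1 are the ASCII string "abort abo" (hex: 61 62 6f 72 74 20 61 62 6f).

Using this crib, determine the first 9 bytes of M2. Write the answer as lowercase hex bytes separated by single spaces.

0c 6d ad 1a c7 31 51 09 5a

First, E_a ⊕ E_b = (M1 ⊕ K) ⊕ (M2 ⊕ K) = M1 ⊕ M2, so the key drops out. Then M2 = (M1 ⊕ M2) ⊕ M1 over the first 9 bytes.
byte 0: (50 XOR 3d) XOR 61 = 6d XOR 61 = 0c
byte 1: (90 XOR 9f) XOR 62 = 0f XOR 62 = 6d
byte 2: (ab XOR 69) XOR 6f = c2 XOR 6f = ad
byte 3: (61 XOR 09) XOR 72 = 68 XOR 72 = 1a
byte 4: (d4 XOR 67) XOR 74 = b3 XOR 74 = c7
byte 5: (59 XOR 48) XOR 20 = 11 XOR 20 = 31
byte 6: (15 XOR 25) XOR 61 = 30 XOR 61 = 51
byte 7: (46 XOR 2d) XOR 62 = 6b XOR 62 = 09
byte 8: (48 XOR 7d) XOR 6f = 35 XOR 6f = 5a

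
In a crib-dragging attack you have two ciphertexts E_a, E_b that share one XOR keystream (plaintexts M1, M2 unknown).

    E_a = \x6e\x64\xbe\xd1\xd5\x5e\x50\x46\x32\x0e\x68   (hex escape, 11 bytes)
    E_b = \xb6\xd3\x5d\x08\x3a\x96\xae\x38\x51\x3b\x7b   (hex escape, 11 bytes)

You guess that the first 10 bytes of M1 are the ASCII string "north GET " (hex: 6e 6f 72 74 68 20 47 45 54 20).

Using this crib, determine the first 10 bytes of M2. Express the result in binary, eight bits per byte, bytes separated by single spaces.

10110110 11011000 10010001 10101101 10000111 11101000 10111001 00111011 00110111 00010101

First, E_a ⊕ E_b = (M1 ⊕ K) ⊕ (M2 ⊕ K) = M1 ⊕ M2, so the key drops out. Then M2 = (M1 ⊕ M2) ⊕ M1 over the first 10 bytes.
byte 0: (6e xor b6) xor 6e = d8 xor 6e = b6
byte 1: (64 xor d3) xor 6f = b7 xor 6f = d8
byte 2: (be xor 5d) xor 72 = e3 xor 72 = 91
byte 3: (d1 xor 08) xor 74 = d9 xor 74 = ad
byte 4: (d5 xor 3a) xor 68 = ef xor 68 = 87
byte 5: (5e xor 96) xor 20 = c8 xor 20 = e8
byte 6: (50 xor ae) xor 47 = fe xor 47 = b9
byte 7: (46 xor 38) xor 45 = 7e xor 45 = 3b
byte 8: (32 xor 51) xor 54 = 63 xor 54 = 37
byte 9: (0e xor 3b) xor 20 = 35 xor 20 = 15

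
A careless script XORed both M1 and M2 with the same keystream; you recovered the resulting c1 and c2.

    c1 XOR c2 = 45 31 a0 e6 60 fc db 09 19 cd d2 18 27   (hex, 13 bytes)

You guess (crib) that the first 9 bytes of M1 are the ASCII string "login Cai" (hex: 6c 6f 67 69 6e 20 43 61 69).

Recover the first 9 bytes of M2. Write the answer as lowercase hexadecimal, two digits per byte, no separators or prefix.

295ec78f0edc986870

Since c1 ⊕ c2 = M1 ⊕ M2, XORing with the guessed M1 bytes yields the corresponding M2 bytes: M2 = (c1 ⊕ c2) ⊕ M1.
45 ^ 6c = 29
31 ^ 6f = 5e
a0 ^ 67 = c7
e6 ^ 69 = 8f
60 ^ 6e = 0e
fc ^ 20 = dc
db ^ 43 = 98
09 ^ 61 = 68
19 ^ 69 = 70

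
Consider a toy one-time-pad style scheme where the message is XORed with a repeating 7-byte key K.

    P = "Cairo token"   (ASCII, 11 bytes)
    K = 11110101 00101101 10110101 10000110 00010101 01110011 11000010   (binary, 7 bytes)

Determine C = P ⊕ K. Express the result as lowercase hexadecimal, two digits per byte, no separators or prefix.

The 7-byte key repeats, so the effective keystream is f5 2d b5 86 15 73 c2 f5 2d b5 86.
byte 0: 43 XOR f5 = b6
byte 1: 61 XOR 2d = 4c
byte 2: 69 XOR b5 = dc
byte 3: 72 XOR 86 = f4
byte 4: 6f XOR 15 = 7a
byte 5: 20 XOR 73 = 53
byte 6: 74 XOR c2 = b6
byte 7: 6f XOR f5 = 9a
byte 8: 6b XOR 2d = 46
byte 9: 65 XOR b5 = d0
byte 10: 6e XOR 86 = e8

b64cdcf47a53b69a46d0e8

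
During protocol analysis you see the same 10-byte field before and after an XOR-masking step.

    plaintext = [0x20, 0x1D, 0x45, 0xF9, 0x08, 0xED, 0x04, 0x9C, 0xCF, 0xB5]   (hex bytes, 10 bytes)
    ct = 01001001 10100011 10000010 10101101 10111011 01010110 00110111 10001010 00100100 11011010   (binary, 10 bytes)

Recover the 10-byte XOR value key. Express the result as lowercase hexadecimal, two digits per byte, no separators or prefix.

Since ct = plaintext ⊕ key, XORing both sides with plaintext gives key = plaintext ⊕ ct.
byte 0: 20 ^ 49 = 69
byte 1: 1d ^ a3 = be
byte 2: 45 ^ 82 = c7
byte 3: f9 ^ ad = 54
byte 4: 08 ^ bb = b3
byte 5: ed ^ 56 = bb
byte 6: 04 ^ 37 = 33
byte 7: 9c ^ 8a = 16
byte 8: cf ^ 24 = eb
byte 9: b5 ^ da = 6f

69bec754b3bb3316eb6f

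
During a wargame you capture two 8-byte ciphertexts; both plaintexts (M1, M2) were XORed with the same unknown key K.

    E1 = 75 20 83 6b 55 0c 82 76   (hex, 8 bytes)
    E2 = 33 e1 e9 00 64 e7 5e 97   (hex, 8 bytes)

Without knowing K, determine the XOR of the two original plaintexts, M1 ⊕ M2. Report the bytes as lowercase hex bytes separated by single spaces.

46 c1 6a 6b 31 eb dc e1

E1 ⊕ E2 = (M1 ⊕ K) ⊕ (M2 ⊕ K) = M1 ⊕ M2 — the shared key cancels under XOR.
byte 0: 01110101 xor 00110011 = 01000110
byte 1: 00100000 xor 11100001 = 11000001
byte 2: 10000011 xor 11101001 = 01101010
byte 3: 01101011 xor 00000000 = 01101011
byte 4: 01010101 xor 01100100 = 00110001
byte 5: 00001100 xor 11100111 = 11101011
byte 6: 10000010 xor 01011110 = 11011100
byte 7: 01110110 xor 10010111 = 11100001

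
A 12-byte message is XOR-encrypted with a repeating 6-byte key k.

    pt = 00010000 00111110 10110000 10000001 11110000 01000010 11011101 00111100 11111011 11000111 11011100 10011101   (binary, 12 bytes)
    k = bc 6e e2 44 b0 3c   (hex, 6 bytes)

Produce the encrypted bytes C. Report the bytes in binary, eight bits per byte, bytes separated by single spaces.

The 6-byte key repeats, so the effective keystream is bc 6e e2 44 b0 3c bc 6e e2 44 b0 3c.
byte 0: 00010000 ^ 10111100 = 10101100
byte 1: 00111110 ^ 01101110 = 01010000
byte 2: 10110000 ^ 11100010 = 01010010
byte 3: 10000001 ^ 01000100 = 11000101
byte 4: 11110000 ^ 10110000 = 01000000
byte 5: 01000010 ^ 00111100 = 01111110
byte 6: 11011101 ^ 10111100 = 01100001
byte 7: 00111100 ^ 01101110 = 01010010
byte 8: 11111011 ^ 11100010 = 00011001
byte 9: 11000111 ^ 01000100 = 10000011
byte 10: 11011100 ^ 10110000 = 01101100
byte 11: 10011101 ^ 00111100 = 10100001

10101100 01010000 01010010 11000101 01000000 01111110 01100001 01010010 00011001 10000011 01101100 10100001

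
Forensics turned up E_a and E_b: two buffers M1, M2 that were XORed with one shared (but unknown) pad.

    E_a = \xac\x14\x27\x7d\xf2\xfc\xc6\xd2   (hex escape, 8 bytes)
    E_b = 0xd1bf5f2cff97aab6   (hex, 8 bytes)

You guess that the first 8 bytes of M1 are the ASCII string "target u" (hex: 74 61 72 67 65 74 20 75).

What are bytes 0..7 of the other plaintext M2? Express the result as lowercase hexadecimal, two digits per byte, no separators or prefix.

First, E_a ⊕ E_b = (M1 ⊕ K) ⊕ (M2 ⊕ K) = M1 ⊕ M2, so the key drops out. Then M2 = (M1 ⊕ M2) ⊕ M1 over the first 8 bytes.
byte 0: (ac xor d1) xor 74 = 7d xor 74 = 09
byte 1: (14 xor bf) xor 61 = ab xor 61 = ca
byte 2: (27 xor 5f) xor 72 = 78 xor 72 = 0a
byte 3: (7d xor 2c) xor 67 = 51 xor 67 = 36
byte 4: (f2 xor ff) xor 65 = 0d xor 65 = 68
byte 5: (fc xor 97) xor 74 = 6b xor 74 = 1f
byte 6: (c6 xor aa) xor 20 = 6c xor 20 = 4c
byte 7: (d2 xor b6) xor 75 = 64 xor 75 = 11

09ca0a36681f4c11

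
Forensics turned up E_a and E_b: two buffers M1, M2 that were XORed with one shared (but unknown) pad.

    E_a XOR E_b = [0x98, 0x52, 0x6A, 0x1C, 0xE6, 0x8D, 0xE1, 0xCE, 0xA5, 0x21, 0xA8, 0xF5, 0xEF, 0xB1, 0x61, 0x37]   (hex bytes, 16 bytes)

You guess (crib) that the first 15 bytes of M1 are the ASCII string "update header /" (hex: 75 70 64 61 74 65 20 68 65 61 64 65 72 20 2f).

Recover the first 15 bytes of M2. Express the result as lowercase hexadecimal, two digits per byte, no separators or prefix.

Since E_a ⊕ E_b = M1 ⊕ M2, XORing with the guessed M1 bytes yields the corresponding M2 bytes: M2 = (E_a ⊕ E_b) ⊕ M1.
byte 0: 152 ^ 117 = 237
byte 1:  82 ^ 112 =  34
byte 2: 106 ^ 100 =  14
byte 3:  28 ^  97 = 125
byte 4: 230 ^ 116 = 146
byte 5: 141 ^ 101 = 232
byte 6: 225 ^  32 = 193
byte 7: 206 ^ 104 = 166
byte 8: 165 ^ 101 = 192
byte 9:  33 ^  97 =  64
byte 10: 168 ^ 100 = 204
byte 11: 245 ^ 101 = 144
byte 12: 239 ^ 114 = 157
byte 13: 177 ^  32 = 145
byte 14:  97 ^  47 =  78

ed220e7d92e8c1a6c040cc909d914e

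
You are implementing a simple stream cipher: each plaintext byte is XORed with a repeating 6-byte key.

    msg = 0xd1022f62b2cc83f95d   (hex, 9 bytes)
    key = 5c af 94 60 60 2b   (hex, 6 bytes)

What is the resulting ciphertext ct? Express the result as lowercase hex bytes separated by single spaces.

The 6-byte key repeats, so the effective keystream is 5c af 94 60 60 2b 5c af 94.
byte 0: d1 XOR 5c = 8d
byte 1: 02 XOR af = ad
byte 2: 2f XOR 94 = bb
byte 3: 62 XOR 60 = 02
byte 4: b2 XOR 60 = d2
byte 5: cc XOR 2b = e7
byte 6: 83 XOR 5c = df
byte 7: f9 XOR af = 56
byte 8: 5d XOR 94 = c9

8d ad bb 02 d2 e7 df 56 c9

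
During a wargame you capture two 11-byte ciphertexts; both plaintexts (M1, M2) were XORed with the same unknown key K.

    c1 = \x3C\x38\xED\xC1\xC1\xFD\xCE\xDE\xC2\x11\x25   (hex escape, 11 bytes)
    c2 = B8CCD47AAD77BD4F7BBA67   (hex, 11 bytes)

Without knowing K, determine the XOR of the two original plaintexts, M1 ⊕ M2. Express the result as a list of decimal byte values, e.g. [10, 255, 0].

[132, 244, 57, 187, 108, 138, 115, 145, 185, 171, 66]

c1 ⊕ c2 = (M1 ⊕ K) ⊕ (M2 ⊕ K) = M1 ⊕ M2 — the shared key cancels under XOR.
00111100 ^ 10111000 = 10000100
00111000 ^ 11001100 = 11110100
11101101 ^ 11010100 = 00111001
11000001 ^ 01111010 = 10111011
11000001 ^ 10101101 = 01101100
11111101 ^ 01110111 = 10001010
11001110 ^ 10111101 = 01110011
11011110 ^ 01001111 = 10010001
11000010 ^ 01111011 = 10111001
00010001 ^ 10111010 = 10101011
00100101 ^ 01100111 = 01000010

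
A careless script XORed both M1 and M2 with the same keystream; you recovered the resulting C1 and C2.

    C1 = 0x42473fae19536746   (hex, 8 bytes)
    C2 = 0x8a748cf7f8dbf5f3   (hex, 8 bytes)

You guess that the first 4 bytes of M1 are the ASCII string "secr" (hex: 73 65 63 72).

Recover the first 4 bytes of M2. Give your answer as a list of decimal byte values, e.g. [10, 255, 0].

[187, 86, 208, 43]

First, C1 ⊕ C2 = (M1 ⊕ K) ⊕ (M2 ⊕ K) = M1 ⊕ M2, so the key drops out. Then M2 = (M1 ⊕ M2) ⊕ M1 over the first 4 bytes.
byte 0: (42 ⊕ 8a) ⊕ 73 = c8 ⊕ 73 = bb
byte 1: (47 ⊕ 74) ⊕ 65 = 33 ⊕ 65 = 56
byte 2: (3f ⊕ 8c) ⊕ 63 = b3 ⊕ 63 = d0
byte 3: (ae ⊕ f7) ⊕ 72 = 59 ⊕ 72 = 2b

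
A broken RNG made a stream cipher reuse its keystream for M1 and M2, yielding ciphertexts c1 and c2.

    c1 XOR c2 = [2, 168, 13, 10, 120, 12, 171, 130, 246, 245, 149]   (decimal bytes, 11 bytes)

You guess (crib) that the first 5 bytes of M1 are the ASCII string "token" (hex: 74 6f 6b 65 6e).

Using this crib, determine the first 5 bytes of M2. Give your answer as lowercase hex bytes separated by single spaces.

Since c1 ⊕ c2 = M1 ⊕ M2, XORing with the guessed M1 bytes yields the corresponding M2 bytes: M2 = (c1 ⊕ c2) ⊕ M1.
02 ^ 74 = 76
a8 ^ 6f = c7
0d ^ 6b = 66
0a ^ 65 = 6f
78 ^ 6e = 16

76 c7 66 6f 16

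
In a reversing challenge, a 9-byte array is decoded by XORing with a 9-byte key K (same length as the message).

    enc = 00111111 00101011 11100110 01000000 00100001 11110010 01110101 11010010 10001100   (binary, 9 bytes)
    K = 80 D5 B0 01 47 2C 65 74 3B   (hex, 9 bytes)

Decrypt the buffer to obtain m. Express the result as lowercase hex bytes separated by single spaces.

bf fe 56 41 66 de 10 a6 b7

XOR is its own inverse, so applying the key byte-wise gives the result directly.
byte 0: 3f ⊕ 80 = bf
byte 1: 2b ⊕ d5 = fe
byte 2: e6 ⊕ b0 = 56
byte 3: 40 ⊕ 01 = 41
byte 4: 21 ⊕ 47 = 66
byte 5: f2 ⊕ 2c = de
byte 6: 75 ⊕ 65 = 10
byte 7: d2 ⊕ 74 = a6
byte 8: 8c ⊕ 3b = b7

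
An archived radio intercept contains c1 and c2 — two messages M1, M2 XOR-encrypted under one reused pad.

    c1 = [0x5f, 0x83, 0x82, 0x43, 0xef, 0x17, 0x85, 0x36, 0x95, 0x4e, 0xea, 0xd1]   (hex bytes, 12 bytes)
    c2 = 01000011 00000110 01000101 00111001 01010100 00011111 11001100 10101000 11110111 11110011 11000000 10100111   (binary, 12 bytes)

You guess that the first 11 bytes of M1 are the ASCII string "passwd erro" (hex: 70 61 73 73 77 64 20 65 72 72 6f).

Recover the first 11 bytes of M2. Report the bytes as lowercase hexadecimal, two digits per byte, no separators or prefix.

First, c1 ⊕ c2 = (M1 ⊕ K) ⊕ (M2 ⊕ K) = M1 ⊕ M2, so the key drops out. Then M2 = (M1 ⊕ M2) ⊕ M1 over the first 11 bytes.
byte 0: (5f XOR 43) XOR 70 = 1c XOR 70 = 6c
byte 1: (83 XOR 06) XOR 61 = 85 XOR 61 = e4
byte 2: (82 XOR 45) XOR 73 = c7 XOR 73 = b4
byte 3: (43 XOR 39) XOR 73 = 7a XOR 73 = 09
byte 4: (ef XOR 54) XOR 77 = bb XOR 77 = cc
byte 5: (17 XOR 1f) XOR 64 = 08 XOR 64 = 6c
byte 6: (85 XOR cc) XOR 20 = 49 XOR 20 = 69
byte 7: (36 XOR a8) XOR 65 = 9e XOR 65 = fb
byte 8: (95 XOR f7) XOR 72 = 62 XOR 72 = 10
byte 9: (4e XOR f3) XOR 72 = bd XOR 72 = cf
byte 10: (ea XOR c0) XOR 6f = 2a XOR 6f = 45

6ce4b409cc6c69fb10cf45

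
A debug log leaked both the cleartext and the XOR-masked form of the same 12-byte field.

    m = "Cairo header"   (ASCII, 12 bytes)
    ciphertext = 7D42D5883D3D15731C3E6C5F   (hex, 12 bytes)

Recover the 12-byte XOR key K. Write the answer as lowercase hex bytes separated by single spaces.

Since ciphertext = m ⊕ K, XORing both sides with m gives K = m ⊕ ciphertext.
43 ^ 7d = 3e
61 ^ 42 = 23
69 ^ d5 = bc
72 ^ 88 = fa
6f ^ 3d = 52
20 ^ 3d = 1d
68 ^ 15 = 7d
65 ^ 73 = 16
61 ^ 1c = 7d
64 ^ 3e = 5a
65 ^ 6c = 09
72 ^ 5f = 2d

3e 23 bc fa 52 1d 7d 16 7d 5a 09 2d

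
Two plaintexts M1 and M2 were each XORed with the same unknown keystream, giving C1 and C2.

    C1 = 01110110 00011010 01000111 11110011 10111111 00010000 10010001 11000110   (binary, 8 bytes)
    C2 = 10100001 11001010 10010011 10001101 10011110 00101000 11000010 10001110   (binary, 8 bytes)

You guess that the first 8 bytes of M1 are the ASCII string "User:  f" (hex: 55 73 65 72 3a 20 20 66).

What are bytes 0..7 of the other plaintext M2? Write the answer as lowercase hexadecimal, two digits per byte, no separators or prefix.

82a3b10c1b18732e

First, C1 ⊕ C2 = (M1 ⊕ K) ⊕ (M2 ⊕ K) = M1 ⊕ M2, so the key drops out. Then M2 = (M1 ⊕ M2) ⊕ M1 over the first 8 bytes.
byte 0: (76 XOR a1) XOR 55 = d7 XOR 55 = 82
byte 1: (1a XOR ca) XOR 73 = d0 XOR 73 = a3
byte 2: (47 XOR 93) XOR 65 = d4 XOR 65 = b1
byte 3: (f3 XOR 8d) XOR 72 = 7e XOR 72 = 0c
byte 4: (bf XOR 9e) XOR 3a = 21 XOR 3a = 1b
byte 5: (10 XOR 28) XOR 20 = 38 XOR 20 = 18
byte 6: (91 XOR c2) XOR 20 = 53 XOR 20 = 73
byte 7: (c6 XOR 8e) XOR 66 = 48 XOR 66 = 2e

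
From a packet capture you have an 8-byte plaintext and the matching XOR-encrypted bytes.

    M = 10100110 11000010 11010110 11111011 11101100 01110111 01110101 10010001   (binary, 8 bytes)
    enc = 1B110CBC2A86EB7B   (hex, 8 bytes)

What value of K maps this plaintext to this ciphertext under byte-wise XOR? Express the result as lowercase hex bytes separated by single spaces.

bd d3 da 47 c6 f1 9e ea

Since enc = M ⊕ K, XORing both sides with M gives K = M ⊕ enc.
166 XOR  27 = 189
194 XOR  17 = 211
214 XOR  12 = 218
251 XOR 188 =  71
236 XOR  42 = 198
119 XOR 134 = 241
117 XOR 235 = 158
145 XOR 123 = 234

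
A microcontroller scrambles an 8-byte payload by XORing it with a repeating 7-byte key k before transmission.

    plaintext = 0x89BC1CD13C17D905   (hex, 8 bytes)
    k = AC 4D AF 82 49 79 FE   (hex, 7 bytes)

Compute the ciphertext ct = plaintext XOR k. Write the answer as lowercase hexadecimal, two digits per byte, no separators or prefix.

The 7-byte key repeats, so the effective keystream is ac 4d af 82 49 79 fe ac.
byte 0: 89 ^ ac = 25
byte 1: bc ^ 4d = f1
byte 2: 1c ^ af = b3
byte 3: d1 ^ 82 = 53
byte 4: 3c ^ 49 = 75
byte 5: 17 ^ 79 = 6e
byte 6: d9 ^ fe = 27
byte 7: 05 ^ ac = a9

25f1b353756e27a9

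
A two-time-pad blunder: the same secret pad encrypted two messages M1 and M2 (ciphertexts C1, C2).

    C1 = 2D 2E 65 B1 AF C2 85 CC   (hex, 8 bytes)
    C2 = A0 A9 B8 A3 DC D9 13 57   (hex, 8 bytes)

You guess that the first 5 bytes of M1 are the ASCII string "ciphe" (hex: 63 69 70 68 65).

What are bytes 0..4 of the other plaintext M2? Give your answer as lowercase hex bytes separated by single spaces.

First, C1 ⊕ C2 = (M1 ⊕ K) ⊕ (M2 ⊕ K) = M1 ⊕ M2, so the key drops out. Then M2 = (M1 ⊕ M2) ⊕ M1 over the first 5 bytes.
byte 0: (2d xor a0) xor 63 = 8d xor 63 = ee
byte 1: (2e xor a9) xor 69 = 87 xor 69 = ee
byte 2: (65 xor b8) xor 70 = dd xor 70 = ad
byte 3: (b1 xor a3) xor 68 = 12 xor 68 = 7a
byte 4: (af xor dc) xor 65 = 73 xor 65 = 16

ee ee ad 7a 16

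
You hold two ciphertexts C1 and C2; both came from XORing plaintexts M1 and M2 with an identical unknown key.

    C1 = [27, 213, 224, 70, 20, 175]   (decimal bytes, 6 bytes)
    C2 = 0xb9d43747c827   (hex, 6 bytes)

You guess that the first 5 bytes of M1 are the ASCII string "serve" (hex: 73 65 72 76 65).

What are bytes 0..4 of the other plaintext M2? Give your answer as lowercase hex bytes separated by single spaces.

First, C1 ⊕ C2 = (M1 ⊕ K) ⊕ (M2 ⊕ K) = M1 ⊕ M2, so the key drops out. Then M2 = (M1 ⊕ M2) ⊕ M1 over the first 5 bytes.
byte 0: (1b XOR b9) XOR 73 = a2 XOR 73 = d1
byte 1: (d5 XOR d4) XOR 65 = 01 XOR 65 = 64
byte 2: (e0 XOR 37) XOR 72 = d7 XOR 72 = a5
byte 3: (46 XOR 47) XOR 76 = 01 XOR 76 = 77
byte 4: (14 XOR c8) XOR 65 = dc XOR 65 = b9

d1 64 a5 77 b9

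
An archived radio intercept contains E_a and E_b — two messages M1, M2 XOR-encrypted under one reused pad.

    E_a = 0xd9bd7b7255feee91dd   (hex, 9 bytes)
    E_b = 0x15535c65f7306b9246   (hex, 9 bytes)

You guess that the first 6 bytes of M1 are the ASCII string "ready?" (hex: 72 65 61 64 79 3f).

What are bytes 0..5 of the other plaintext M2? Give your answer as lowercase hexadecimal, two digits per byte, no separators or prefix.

First, E_a ⊕ E_b = (M1 ⊕ K) ⊕ (M2 ⊕ K) = M1 ⊕ M2, so the key drops out. Then M2 = (M1 ⊕ M2) ⊕ M1 over the first 6 bytes.
byte 0: (d9 ⊕ 15) ⊕ 72 = cc ⊕ 72 = be
byte 1: (bd ⊕ 53) ⊕ 65 = ee ⊕ 65 = 8b
byte 2: (7b ⊕ 5c) ⊕ 61 = 27 ⊕ 61 = 46
byte 3: (72 ⊕ 65) ⊕ 64 = 17 ⊕ 64 = 73
byte 4: (55 ⊕ f7) ⊕ 79 = a2 ⊕ 79 = db
byte 5: (fe ⊕ 30) ⊕ 3f = ce ⊕ 3f = f1

be8b4673dbf1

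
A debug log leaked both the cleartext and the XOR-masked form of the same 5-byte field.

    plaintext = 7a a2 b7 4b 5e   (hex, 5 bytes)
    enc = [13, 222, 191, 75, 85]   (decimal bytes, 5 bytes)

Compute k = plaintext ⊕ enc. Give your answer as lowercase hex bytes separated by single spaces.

Since enc = plaintext ⊕ k, XORing both sides with plaintext gives k = plaintext ⊕ enc.
7a XOR 0d = 77
a2 XOR de = 7c
b7 XOR bf = 08
4b XOR 4b = 00
5e XOR 55 = 0b

77 7c 08 00 0b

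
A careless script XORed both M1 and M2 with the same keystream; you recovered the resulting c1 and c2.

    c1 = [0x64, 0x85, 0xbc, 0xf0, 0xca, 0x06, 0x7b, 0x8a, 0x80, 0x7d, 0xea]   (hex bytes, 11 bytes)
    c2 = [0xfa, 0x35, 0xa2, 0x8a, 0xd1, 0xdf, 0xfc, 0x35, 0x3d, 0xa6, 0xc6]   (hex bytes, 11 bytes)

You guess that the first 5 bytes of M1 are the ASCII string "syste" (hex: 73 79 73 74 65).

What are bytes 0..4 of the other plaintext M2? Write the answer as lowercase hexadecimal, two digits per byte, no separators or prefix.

edc96d0e7e

First, c1 ⊕ c2 = (M1 ⊕ K) ⊕ (M2 ⊕ K) = M1 ⊕ M2, so the key drops out. Then M2 = (M1 ⊕ M2) ⊕ M1 over the first 5 bytes.
byte 0: (64 ^ fa) ^ 73 = 9e ^ 73 = ed
byte 1: (85 ^ 35) ^ 79 = b0 ^ 79 = c9
byte 2: (bc ^ a2) ^ 73 = 1e ^ 73 = 6d
byte 3: (f0 ^ 8a) ^ 74 = 7a ^ 74 = 0e
byte 4: (ca ^ d1) ^ 65 = 1b ^ 65 = 7e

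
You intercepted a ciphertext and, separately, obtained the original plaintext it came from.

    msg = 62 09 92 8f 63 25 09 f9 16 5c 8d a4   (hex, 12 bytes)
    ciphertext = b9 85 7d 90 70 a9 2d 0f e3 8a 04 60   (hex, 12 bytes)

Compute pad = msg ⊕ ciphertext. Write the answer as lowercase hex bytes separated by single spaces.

Since ciphertext = msg ⊕ pad, XORing both sides with msg gives pad = msg ⊕ ciphertext.
62 ⊕ b9 = db
09 ⊕ 85 = 8c
92 ⊕ 7d = ef
8f ⊕ 90 = 1f
63 ⊕ 70 = 13
25 ⊕ a9 = 8c
09 ⊕ 2d = 24
f9 ⊕ 0f = f6
16 ⊕ e3 = f5
5c ⊕ 8a = d6
8d ⊕ 04 = 89
a4 ⊕ 60 = c4

db 8c ef 1f 13 8c 24 f6 f5 d6 89 c4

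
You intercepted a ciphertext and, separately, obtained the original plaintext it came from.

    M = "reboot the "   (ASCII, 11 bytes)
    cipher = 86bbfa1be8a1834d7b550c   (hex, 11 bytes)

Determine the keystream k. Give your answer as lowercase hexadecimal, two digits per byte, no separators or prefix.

Since cipher = M ⊕ k, XORing both sides with M gives k = M ⊕ cipher.
114 ⊕ 134 = 244
101 ⊕ 187 = 222
 98 ⊕ 250 = 152
111 ⊕  27 = 116
111 ⊕ 232 = 135
116 ⊕ 161 = 213
 32 ⊕ 131 = 163
116 ⊕  77 =  57
104 ⊕ 123 =  19
101 ⊕  85 =  48
 32 ⊕  12 =  44

f4de987487d5a33913302c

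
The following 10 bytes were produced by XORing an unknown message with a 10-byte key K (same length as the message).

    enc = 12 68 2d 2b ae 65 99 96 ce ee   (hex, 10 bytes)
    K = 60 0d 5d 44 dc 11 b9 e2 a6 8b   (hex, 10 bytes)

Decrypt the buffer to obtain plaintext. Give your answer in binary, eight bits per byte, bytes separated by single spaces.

01110010 01100101 01110000 01101111 01110010 01110100 00100000 01110100 01101000 01100101

00010010 ⊕ 01100000 = 01110010
01101000 ⊕ 00001101 = 01100101
00101101 ⊕ 01011101 = 01110000
00101011 ⊕ 01000100 = 01101111
10101110 ⊕ 11011100 = 01110010
01100101 ⊕ 00010001 = 01110100
10011001 ⊕ 10111001 = 00100000
10010110 ⊕ 11100010 = 01110100
11001110 ⊕ 10100110 = 01101000
11101110 ⊕ 10001011 = 01100101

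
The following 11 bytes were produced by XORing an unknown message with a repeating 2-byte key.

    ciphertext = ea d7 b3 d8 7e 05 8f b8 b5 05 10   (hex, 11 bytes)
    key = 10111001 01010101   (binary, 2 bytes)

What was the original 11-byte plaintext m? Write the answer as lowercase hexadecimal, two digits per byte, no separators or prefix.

The 2-byte key repeats, so the effective keystream is b9 55 b9 55 b9 55 b9 55 b9 55 b9.
byte 0: ea ^ b9 = 53
byte 1: d7 ^ 55 = 82
byte 2: b3 ^ b9 = 0a
byte 3: d8 ^ 55 = 8d
byte 4: 7e ^ b9 = c7
byte 5: 05 ^ 55 = 50
byte 6: 8f ^ b9 = 36
byte 7: b8 ^ 55 = ed
byte 8: b5 ^ b9 = 0c
byte 9: 05 ^ 55 = 50
byte 10: 10 ^ b9 = a9

53820a8dc75036ed0c50a9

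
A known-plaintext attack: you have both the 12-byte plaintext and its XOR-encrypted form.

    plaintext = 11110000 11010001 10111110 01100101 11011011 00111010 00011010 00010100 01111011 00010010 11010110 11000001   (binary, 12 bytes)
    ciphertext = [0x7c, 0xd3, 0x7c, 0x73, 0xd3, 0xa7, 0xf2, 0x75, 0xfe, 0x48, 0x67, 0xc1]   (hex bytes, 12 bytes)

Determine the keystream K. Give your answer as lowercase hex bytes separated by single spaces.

Since ciphertext = plaintext ⊕ K, XORing both sides with plaintext gives K = plaintext ⊕ ciphertext.
240 ⊕ 124 = 140
209 ⊕ 211 =   2
190 ⊕ 124 = 194
101 ⊕ 115 =  22
219 ⊕ 211 =   8
 58 ⊕ 167 = 157
 26 ⊕ 242 = 232
 20 ⊕ 117 =  97
123 ⊕ 254 = 133
 18 ⊕  72 =  90
214 ⊕ 103 = 177
193 ⊕ 193 =   0

8c 02 c2 16 08 9d e8 61 85 5a b1 00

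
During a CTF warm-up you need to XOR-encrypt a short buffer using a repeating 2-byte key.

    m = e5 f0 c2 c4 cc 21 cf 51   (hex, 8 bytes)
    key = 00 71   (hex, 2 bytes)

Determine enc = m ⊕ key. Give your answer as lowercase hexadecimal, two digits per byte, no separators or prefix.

e581c2b5cc50cf20

The 2-byte key repeats, so the effective keystream is 00 71 00 71 00 71 00 71.
byte 0: e5 ^ 00 = e5
byte 1: f0 ^ 71 = 81
byte 2: c2 ^ 00 = c2
byte 3: c4 ^ 71 = b5
byte 4: cc ^ 00 = cc
byte 5: 21 ^ 71 = 50
byte 6: cf ^ 00 = cf
byte 7: 51 ^ 71 = 20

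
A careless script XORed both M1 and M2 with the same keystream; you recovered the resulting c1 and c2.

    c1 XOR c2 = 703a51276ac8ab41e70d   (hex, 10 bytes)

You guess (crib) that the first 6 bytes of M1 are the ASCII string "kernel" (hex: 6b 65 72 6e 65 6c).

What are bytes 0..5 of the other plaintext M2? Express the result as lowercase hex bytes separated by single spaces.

1b 5f 23 49 0f a4

Since c1 ⊕ c2 = M1 ⊕ M2, XORing with the guessed M1 bytes yields the corresponding M2 bytes: M2 = (c1 ⊕ c2) ⊕ M1.
01110000 xor 01101011 = 00011011
00111010 xor 01100101 = 01011111
01010001 xor 01110010 = 00100011
00100111 xor 01101110 = 01001001
01101010 xor 01100101 = 00001111
11001000 xor 01101100 = 10100100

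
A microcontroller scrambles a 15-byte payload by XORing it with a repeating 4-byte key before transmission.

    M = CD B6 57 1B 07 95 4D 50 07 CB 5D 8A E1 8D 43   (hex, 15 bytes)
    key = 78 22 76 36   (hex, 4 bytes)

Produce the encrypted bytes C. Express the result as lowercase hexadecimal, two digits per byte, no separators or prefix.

b594212d7fb73b667fe92bbc99af35

The 4-byte key repeats, so the effective keystream is 78 22 76 36 78 22 76 36 78 22 76 36 78 22 76.
byte 0: cd XOR 78 = b5
byte 1: b6 XOR 22 = 94
byte 2: 57 XOR 76 = 21
byte 3: 1b XOR 36 = 2d
byte 4: 07 XOR 78 = 7f
byte 5: 95 XOR 22 = b7
byte 6: 4d XOR 76 = 3b
byte 7: 50 XOR 36 = 66
byte 8: 07 XOR 78 = 7f
byte 9: cb XOR 22 = e9
byte 10: 5d XOR 76 = 2b
byte 11: 8a XOR 36 = bc
byte 12: e1 XOR 78 = 99
byte 13: 8d XOR 22 = af
byte 14: 43 XOR 76 = 35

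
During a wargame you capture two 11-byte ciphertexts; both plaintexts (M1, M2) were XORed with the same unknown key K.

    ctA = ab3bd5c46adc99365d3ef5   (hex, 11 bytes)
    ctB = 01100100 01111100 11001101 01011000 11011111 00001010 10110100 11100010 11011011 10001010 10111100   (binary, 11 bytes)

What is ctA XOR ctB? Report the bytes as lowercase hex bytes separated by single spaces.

cf 47 18 9c b5 d6 2d d4 86 b4 49

ctA ⊕ ctB = (M1 ⊕ K) ⊕ (M2 ⊕ K) = M1 ⊕ M2 — the shared key cancels under XOR.
ab XOR 64 = cf
3b XOR 7c = 47
d5 XOR cd = 18
c4 XOR 58 = 9c
6a XOR df = b5
dc XOR 0a = d6
99 XOR b4 = 2d
36 XOR e2 = d4
5d XOR db = 86
3e XOR 8a = b4
f5 XOR bc = 49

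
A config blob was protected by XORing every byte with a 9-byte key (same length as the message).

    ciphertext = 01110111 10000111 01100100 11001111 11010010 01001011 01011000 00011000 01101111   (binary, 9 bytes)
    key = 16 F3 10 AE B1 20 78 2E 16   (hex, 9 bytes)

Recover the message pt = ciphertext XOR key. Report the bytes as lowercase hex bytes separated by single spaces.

XOR is its own inverse, so applying the key byte-wise gives the result directly.
byte 0: 77 xor 16 = 61
byte 1: 87 xor f3 = 74
byte 2: 64 xor 10 = 74
byte 3: cf xor ae = 61
byte 4: d2 xor b1 = 63
byte 5: 4b xor 20 = 6b
byte 6: 58 xor 78 = 20
byte 7: 18 xor 2e = 36
byte 8: 6f xor 16 = 79

61 74 74 61 63 6b 20 36 79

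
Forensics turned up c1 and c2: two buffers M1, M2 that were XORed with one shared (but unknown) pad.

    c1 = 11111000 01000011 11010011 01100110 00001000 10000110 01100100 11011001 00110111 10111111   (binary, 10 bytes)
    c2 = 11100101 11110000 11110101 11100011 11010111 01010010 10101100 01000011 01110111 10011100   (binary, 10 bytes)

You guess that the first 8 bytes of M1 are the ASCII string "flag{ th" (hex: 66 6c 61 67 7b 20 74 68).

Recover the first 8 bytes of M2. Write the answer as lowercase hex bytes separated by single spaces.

First, c1 ⊕ c2 = (M1 ⊕ K) ⊕ (M2 ⊕ K) = M1 ⊕ M2, so the key drops out. Then M2 = (M1 ⊕ M2) ⊕ M1 over the first 8 bytes.
byte 0: (f8 xor e5) xor 66 = 1d xor 66 = 7b
byte 1: (43 xor f0) xor 6c = b3 xor 6c = df
byte 2: (d3 xor f5) xor 61 = 26 xor 61 = 47
byte 3: (66 xor e3) xor 67 = 85 xor 67 = e2
byte 4: (08 xor d7) xor 7b = df xor 7b = a4
byte 5: (86 xor 52) xor 20 = d4 xor 20 = f4
byte 6: (64 xor ac) xor 74 = c8 xor 74 = bc
byte 7: (d9 xor 43) xor 68 = 9a xor 68 = f2

7b df 47 e2 a4 f4 bc f2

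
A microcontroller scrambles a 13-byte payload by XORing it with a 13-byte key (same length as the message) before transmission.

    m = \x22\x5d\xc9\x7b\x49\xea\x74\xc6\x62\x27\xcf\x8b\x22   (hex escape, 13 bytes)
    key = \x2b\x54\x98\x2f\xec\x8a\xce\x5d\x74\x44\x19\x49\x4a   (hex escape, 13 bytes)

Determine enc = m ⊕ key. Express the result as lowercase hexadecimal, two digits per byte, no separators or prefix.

09095154a560ba9b1663d6c268

XOR is its own inverse, so applying the key byte-wise gives the result directly.
byte 0: 22 ^ 2b = 09
byte 1: 5d ^ 54 = 09
byte 2: c9 ^ 98 = 51
byte 3: 7b ^ 2f = 54
byte 4: 49 ^ ec = a5
byte 5: ea ^ 8a = 60
byte 6: 74 ^ ce = ba
byte 7: c6 ^ 5d = 9b
byte 8: 62 ^ 74 = 16
byte 9: 27 ^ 44 = 63
byte 10: cf ^ 19 = d6
byte 11: 8b ^ 49 = c2
byte 12: 22 ^ 4a = 68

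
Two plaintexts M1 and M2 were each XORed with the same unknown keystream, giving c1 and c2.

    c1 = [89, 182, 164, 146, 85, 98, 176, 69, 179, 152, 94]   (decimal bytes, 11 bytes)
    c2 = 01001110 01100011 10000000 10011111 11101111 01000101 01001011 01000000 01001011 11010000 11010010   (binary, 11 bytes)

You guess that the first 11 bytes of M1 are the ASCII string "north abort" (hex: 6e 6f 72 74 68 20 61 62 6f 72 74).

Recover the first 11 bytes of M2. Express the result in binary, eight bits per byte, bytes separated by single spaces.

01111001 10111010 01010110 01111001 11010010 00000111 10011010 01100111 10010111 00111010 11111000

First, c1 ⊕ c2 = (M1 ⊕ K) ⊕ (M2 ⊕ K) = M1 ⊕ M2, so the key drops out. Then M2 = (M1 ⊕ M2) ⊕ M1 over the first 11 bytes.
byte 0: (59 XOR 4e) XOR 6e = 17 XOR 6e = 79
byte 1: (b6 XOR 63) XOR 6f = d5 XOR 6f = ba
byte 2: (a4 XOR 80) XOR 72 = 24 XOR 72 = 56
byte 3: (92 XOR 9f) XOR 74 = 0d XOR 74 = 79
byte 4: (55 XOR ef) XOR 68 = ba XOR 68 = d2
byte 5: (62 XOR 45) XOR 20 = 27 XOR 20 = 07
byte 6: (b0 XOR 4b) XOR 61 = fb XOR 61 = 9a
byte 7: (45 XOR 40) XOR 62 = 05 XOR 62 = 67
byte 8: (b3 XOR 4b) XOR 6f = f8 XOR 6f = 97
byte 9: (98 XOR d0) XOR 72 = 48 XOR 72 = 3a
byte 10: (5e XOR d2) XOR 74 = 8c XOR 74 = f8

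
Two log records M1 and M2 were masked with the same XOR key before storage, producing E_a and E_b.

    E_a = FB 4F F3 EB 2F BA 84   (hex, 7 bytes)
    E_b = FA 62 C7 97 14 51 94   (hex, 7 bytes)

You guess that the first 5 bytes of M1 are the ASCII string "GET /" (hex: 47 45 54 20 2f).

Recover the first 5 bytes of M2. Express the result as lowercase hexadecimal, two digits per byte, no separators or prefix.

4668605c14

First, E_a ⊕ E_b = (M1 ⊕ K) ⊕ (M2 ⊕ K) = M1 ⊕ M2, so the key drops out. Then M2 = (M1 ⊕ M2) ⊕ M1 over the first 5 bytes.
byte 0: (fb XOR fa) XOR 47 = 01 XOR 47 = 46
byte 1: (4f XOR 62) XOR 45 = 2d XOR 45 = 68
byte 2: (f3 XOR c7) XOR 54 = 34 XOR 54 = 60
byte 3: (eb XOR 97) XOR 20 = 7c XOR 20 = 5c
byte 4: (2f XOR 14) XOR 2f = 3b XOR 2f = 14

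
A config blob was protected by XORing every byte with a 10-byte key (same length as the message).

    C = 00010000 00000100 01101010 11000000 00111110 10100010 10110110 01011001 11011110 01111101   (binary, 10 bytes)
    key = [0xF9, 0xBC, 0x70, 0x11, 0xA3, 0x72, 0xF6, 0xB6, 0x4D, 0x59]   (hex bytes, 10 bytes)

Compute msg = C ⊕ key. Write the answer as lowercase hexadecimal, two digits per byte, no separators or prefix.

XOR is its own inverse, so applying the key byte-wise gives the result directly.
10 ^ f9 = e9
04 ^ bc = b8
6a ^ 70 = 1a
c0 ^ 11 = d1
3e ^ a3 = 9d
a2 ^ 72 = d0
b6 ^ f6 = 40
59 ^ b6 = ef
de ^ 4d = 93
7d ^ 59 = 24

e9b81ad19dd040ef9324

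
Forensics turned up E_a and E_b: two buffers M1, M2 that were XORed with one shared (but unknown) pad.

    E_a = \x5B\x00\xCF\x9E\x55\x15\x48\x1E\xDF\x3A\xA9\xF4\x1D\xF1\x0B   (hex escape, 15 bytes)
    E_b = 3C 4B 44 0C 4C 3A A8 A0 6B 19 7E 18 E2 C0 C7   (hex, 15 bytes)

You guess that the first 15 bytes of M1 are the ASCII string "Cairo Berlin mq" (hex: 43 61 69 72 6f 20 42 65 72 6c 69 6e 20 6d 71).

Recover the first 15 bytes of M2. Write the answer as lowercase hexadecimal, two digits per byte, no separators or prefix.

First, E_a ⊕ E_b = (M1 ⊕ K) ⊕ (M2 ⊕ K) = M1 ⊕ M2, so the key drops out. Then M2 = (M1 ⊕ M2) ⊕ M1 over the first 15 bytes.
byte 0: (5b ⊕ 3c) ⊕ 43 = 67 ⊕ 43 = 24
byte 1: (00 ⊕ 4b) ⊕ 61 = 4b ⊕ 61 = 2a
byte 2: (cf ⊕ 44) ⊕ 69 = 8b ⊕ 69 = e2
byte 3: (9e ⊕ 0c) ⊕ 72 = 92 ⊕ 72 = e0
byte 4: (55 ⊕ 4c) ⊕ 6f = 19 ⊕ 6f = 76
byte 5: (15 ⊕ 3a) ⊕ 20 = 2f ⊕ 20 = 0f
byte 6: (48 ⊕ a8) ⊕ 42 = e0 ⊕ 42 = a2
byte 7: (1e ⊕ a0) ⊕ 65 = be ⊕ 65 = db
byte 8: (df ⊕ 6b) ⊕ 72 = b4 ⊕ 72 = c6
byte 9: (3a ⊕ 19) ⊕ 6c = 23 ⊕ 6c = 4f
byte 10: (a9 ⊕ 7e) ⊕ 69 = d7 ⊕ 69 = be
byte 11: (f4 ⊕ 18) ⊕ 6e = ec ⊕ 6e = 82
byte 12: (1d ⊕ e2) ⊕ 20 = ff ⊕ 20 = df
byte 13: (f1 ⊕ c0) ⊕ 6d = 31 ⊕ 6d = 5c
byte 14: (0b ⊕ c7) ⊕ 71 = cc ⊕ 71 = bd

242ae2e0760fa2dbc64fbe82df5cbd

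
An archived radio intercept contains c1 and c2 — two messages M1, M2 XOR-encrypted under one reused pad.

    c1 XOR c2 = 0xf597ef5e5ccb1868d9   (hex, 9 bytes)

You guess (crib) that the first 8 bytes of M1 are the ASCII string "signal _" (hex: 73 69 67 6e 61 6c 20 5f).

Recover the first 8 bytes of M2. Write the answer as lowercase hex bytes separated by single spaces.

86 fe 88 30 3d a7 38 37

Since c1 ⊕ c2 = M1 ⊕ M2, XORing with the guessed M1 bytes yields the corresponding M2 bytes: M2 = (c1 ⊕ c2) ⊕ M1.
245 XOR 115 = 134
151 XOR 105 = 254
239 XOR 103 = 136
 94 XOR 110 =  48
 92 XOR  97 =  61
203 XOR 108 = 167
 24 XOR  32 =  56
104 XOR  95 =  55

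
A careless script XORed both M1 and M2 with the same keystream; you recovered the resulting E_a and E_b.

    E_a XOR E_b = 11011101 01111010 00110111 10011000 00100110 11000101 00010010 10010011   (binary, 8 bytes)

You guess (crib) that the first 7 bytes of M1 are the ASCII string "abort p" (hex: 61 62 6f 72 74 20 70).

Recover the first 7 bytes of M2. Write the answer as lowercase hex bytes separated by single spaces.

bc 18 58 ea 52 e5 62

Since E_a ⊕ E_b = M1 ⊕ M2, XORing with the guessed M1 bytes yields the corresponding M2 bytes: M2 = (E_a ⊕ E_b) ⊕ M1.
byte 0: dd xor 61 = bc
byte 1: 7a xor 62 = 18
byte 2: 37 xor 6f = 58
byte 3: 98 xor 72 = ea
byte 4: 26 xor 74 = 52
byte 5: c5 xor 20 = e5
byte 6: 12 xor 70 = 62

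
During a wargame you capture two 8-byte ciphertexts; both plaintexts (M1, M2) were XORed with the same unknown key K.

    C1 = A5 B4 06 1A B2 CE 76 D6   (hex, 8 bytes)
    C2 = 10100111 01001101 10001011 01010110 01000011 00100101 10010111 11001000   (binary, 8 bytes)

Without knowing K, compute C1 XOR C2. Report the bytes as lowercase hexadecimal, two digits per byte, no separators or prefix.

C1 ⊕ C2 = (M1 ⊕ K) ⊕ (M2 ⊕ K) = M1 ⊕ M2 — the shared key cancels under XOR.
byte 0: 10100101 ⊕ 10100111 = 00000010
byte 1: 10110100 ⊕ 01001101 = 11111001
byte 2: 00000110 ⊕ 10001011 = 10001101
byte 3: 00011010 ⊕ 01010110 = 01001100
byte 4: 10110010 ⊕ 01000011 = 11110001
byte 5: 11001110 ⊕ 00100101 = 11101011
byte 6: 01110110 ⊕ 10010111 = 11100001
byte 7: 11010110 ⊕ 11001000 = 00011110

02f98d4cf1ebe11e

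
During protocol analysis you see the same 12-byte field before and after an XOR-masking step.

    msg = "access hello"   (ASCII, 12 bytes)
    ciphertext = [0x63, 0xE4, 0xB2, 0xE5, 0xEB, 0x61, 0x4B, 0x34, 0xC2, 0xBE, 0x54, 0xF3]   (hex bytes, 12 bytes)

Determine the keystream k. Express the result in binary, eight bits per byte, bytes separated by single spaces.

00000010 10000111 11010001 10000000 10011000 00010010 01101011 01011100 10100111 11010010 00111000 10011100

Since ciphertext = msg ⊕ k, XORing both sides with msg gives k = msg ⊕ ciphertext.
61 ⊕ 63 = 02
63 ⊕ e4 = 87
63 ⊕ b2 = d1
65 ⊕ e5 = 80
73 ⊕ eb = 98
73 ⊕ 61 = 12
20 ⊕ 4b = 6b
68 ⊕ 34 = 5c
65 ⊕ c2 = a7
6c ⊕ be = d2
6c ⊕ 54 = 38
6f ⊕ f3 = 9c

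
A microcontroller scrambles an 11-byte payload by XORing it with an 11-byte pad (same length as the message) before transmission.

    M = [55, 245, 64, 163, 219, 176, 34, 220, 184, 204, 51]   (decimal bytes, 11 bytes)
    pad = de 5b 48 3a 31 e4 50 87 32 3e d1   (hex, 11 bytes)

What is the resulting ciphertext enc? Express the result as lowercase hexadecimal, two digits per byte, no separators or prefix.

XOR is its own inverse, so applying the key byte-wise gives the result directly.
00110111 ⊕ 11011110 = 11101001
11110101 ⊕ 01011011 = 10101110
01000000 ⊕ 01001000 = 00001000
10100011 ⊕ 00111010 = 10011001
11011011 ⊕ 00110001 = 11101010
10110000 ⊕ 11100100 = 01010100
00100010 ⊕ 01010000 = 01110010
11011100 ⊕ 10000111 = 01011011
10111000 ⊕ 00110010 = 10001010
11001100 ⊕ 00111110 = 11110010
00110011 ⊕ 11010001 = 11100010

e9ae0899ea54725b8af2e2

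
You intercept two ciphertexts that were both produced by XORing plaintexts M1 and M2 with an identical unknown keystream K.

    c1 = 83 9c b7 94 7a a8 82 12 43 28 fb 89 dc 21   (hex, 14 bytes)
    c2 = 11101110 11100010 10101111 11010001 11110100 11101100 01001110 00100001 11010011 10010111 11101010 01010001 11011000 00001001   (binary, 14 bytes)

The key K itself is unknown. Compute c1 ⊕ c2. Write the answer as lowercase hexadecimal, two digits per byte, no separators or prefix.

6d7e18458e44cc3390bf11d80428

c1 ⊕ c2 = (M1 ⊕ K) ⊕ (M2 ⊕ K) = M1 ⊕ M2 — the shared key cancels under XOR.
83 XOR ee = 6d
9c XOR e2 = 7e
b7 XOR af = 18
94 XOR d1 = 45
7a XOR f4 = 8e
a8 XOR ec = 44
82 XOR 4e = cc
12 XOR 21 = 33
43 XOR d3 = 90
28 XOR 97 = bf
fb XOR ea = 11
89 XOR 51 = d8
dc XOR d8 = 04
21 XOR 09 = 28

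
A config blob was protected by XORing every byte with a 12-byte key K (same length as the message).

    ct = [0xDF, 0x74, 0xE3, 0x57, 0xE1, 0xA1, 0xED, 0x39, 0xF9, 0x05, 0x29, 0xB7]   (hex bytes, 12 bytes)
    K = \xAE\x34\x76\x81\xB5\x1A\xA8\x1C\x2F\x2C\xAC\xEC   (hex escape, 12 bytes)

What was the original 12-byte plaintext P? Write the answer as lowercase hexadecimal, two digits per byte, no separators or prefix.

714095d654bb4525d629855b

XOR is its own inverse, so applying the key byte-wise gives the result directly.
byte 0: 11011111 ⊕ 10101110 = 01110001
byte 1: 01110100 ⊕ 00110100 = 01000000
byte 2: 11100011 ⊕ 01110110 = 10010101
byte 3: 01010111 ⊕ 10000001 = 11010110
byte 4: 11100001 ⊕ 10110101 = 01010100
byte 5: 10100001 ⊕ 00011010 = 10111011
byte 6: 11101101 ⊕ 10101000 = 01000101
byte 7: 00111001 ⊕ 00011100 = 00100101
byte 8: 11111001 ⊕ 00101111 = 11010110
byte 9: 00000101 ⊕ 00101100 = 00101001
byte 10: 00101001 ⊕ 10101100 = 10000101
byte 11: 10110111 ⊕ 11101100 = 01011011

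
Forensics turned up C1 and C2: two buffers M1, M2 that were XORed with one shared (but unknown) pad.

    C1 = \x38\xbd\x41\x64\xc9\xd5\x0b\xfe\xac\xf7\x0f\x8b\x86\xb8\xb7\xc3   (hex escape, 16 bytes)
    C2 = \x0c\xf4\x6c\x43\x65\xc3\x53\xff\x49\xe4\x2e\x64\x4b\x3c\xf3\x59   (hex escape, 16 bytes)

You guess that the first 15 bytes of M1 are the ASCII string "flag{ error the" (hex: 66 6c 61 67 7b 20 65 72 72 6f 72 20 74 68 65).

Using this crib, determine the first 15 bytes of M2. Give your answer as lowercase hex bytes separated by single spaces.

First, C1 ⊕ C2 = (M1 ⊕ K) ⊕ (M2 ⊕ K) = M1 ⊕ M2, so the key drops out. Then M2 = (M1 ⊕ M2) ⊕ M1 over the first 15 bytes.
byte 0: (38 ⊕ 0c) ⊕ 66 = 34 ⊕ 66 = 52
byte 1: (bd ⊕ f4) ⊕ 6c = 49 ⊕ 6c = 25
byte 2: (41 ⊕ 6c) ⊕ 61 = 2d ⊕ 61 = 4c
byte 3: (64 ⊕ 43) ⊕ 67 = 27 ⊕ 67 = 40
byte 4: (c9 ⊕ 65) ⊕ 7b = ac ⊕ 7b = d7
byte 5: (d5 ⊕ c3) ⊕ 20 = 16 ⊕ 20 = 36
byte 6: (0b ⊕ 53) ⊕ 65 = 58 ⊕ 65 = 3d
byte 7: (fe ⊕ ff) ⊕ 72 = 01 ⊕ 72 = 73
byte 8: (ac ⊕ 49) ⊕ 72 = e5 ⊕ 72 = 97
byte 9: (f7 ⊕ e4) ⊕ 6f = 13 ⊕ 6f = 7c
byte 10: (0f ⊕ 2e) ⊕ 72 = 21 ⊕ 72 = 53
byte 11: (8b ⊕ 64) ⊕ 20 = ef ⊕ 20 = cf
byte 12: (86 ⊕ 4b) ⊕ 74 = cd ⊕ 74 = b9
byte 13: (b8 ⊕ 3c) ⊕ 68 = 84 ⊕ 68 = ec
byte 14: (b7 ⊕ f3) ⊕ 65 = 44 ⊕ 65 = 21

52 25 4c 40 d7 36 3d 73 97 7c 53 cf b9 ec 21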